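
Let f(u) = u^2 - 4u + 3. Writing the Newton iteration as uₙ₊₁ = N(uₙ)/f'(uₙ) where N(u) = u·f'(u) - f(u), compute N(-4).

13

f'(u) = 2u - 4.
N(u) = u·f'(u) - f(u) = u·(2u - 4) - (u^2 - 4u + 3) = u^2 - 3.
N(-4) = 13.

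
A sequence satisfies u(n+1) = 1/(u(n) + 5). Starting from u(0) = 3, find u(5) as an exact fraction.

u(1) = 1/(3 + 5) = 1/8.
u(2) = 1/(1/8 + 5) = 8/41.
u(3) = 1/(8/41 + 5) = 41/213.
u(4) = 1/(41/213 + 5) = 213/1106.
u(5) = 1/(213/1106 + 5) = 1106/5743.

1106/5743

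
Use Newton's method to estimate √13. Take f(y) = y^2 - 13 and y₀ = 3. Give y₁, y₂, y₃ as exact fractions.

f'(y) = 2y.
f(3) = -4, f'(3) = 6, so y₁ = 3 - (-4)/6 = 11/3.
f(11/3) = 4/9, f'(11/3) = 22/3, so y₂ = (11/3) - (4/9)/(22/3) = 119/33.
f(119/33) = 4/1089, f'(119/33) = 238/33, so y₃ = (119/33) - (4/1089)/(238/33) = 14159/3927.

y₁ = 11/3, y₂ = 119/33, y₃ = 14159/3927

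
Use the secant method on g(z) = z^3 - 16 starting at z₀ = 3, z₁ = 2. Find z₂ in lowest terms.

46/19

g(3) = 11, g(2) = -8. z₂ = 2 - (-8)·(2 - 3)/((-8) - 11) = 46/19.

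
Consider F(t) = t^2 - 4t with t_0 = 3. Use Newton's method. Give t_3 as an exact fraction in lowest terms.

F'(t) = 2t - 4.
F(3) = -3, F'(3) = 2, so t_1 = 3 - (-3)/2 = 9/2.
F(9/2) = 9/4, F'(9/2) = 5, so t_2 = (9/2) - (9/4)/5 = 81/20.
F(81/20) = 81/400, F'(81/20) = 41/10, so t_3 = (81/20) - (81/400)/(41/10) = 6561/1640.

6561/1640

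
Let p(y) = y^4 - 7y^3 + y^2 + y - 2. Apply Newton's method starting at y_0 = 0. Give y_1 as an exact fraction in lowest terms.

p'(y) = 4y^3 - 21y^2 + 2y + 1.
p(0) = -2, p'(0) = 1, so y_1 = 0 - (-2)/1 = 2.

2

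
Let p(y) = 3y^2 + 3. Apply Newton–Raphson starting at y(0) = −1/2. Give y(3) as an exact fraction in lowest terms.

527/336

p'(y) = 6y.
p(−1/2) = 15/4, p'(−1/2) = −3, so y(1) = (−1/2) − (15/4)/(−3) = 3/4.
p(3/4) = 75/16, p'(3/4) = 9/2, so y(2) = (3/4) − (75/16)/(9/2) = −7/24.
p(−7/24) = 625/192, p'(−7/24) = −7/4, so y(3) = (−7/24) − (625/192)/(−7/4) = 527/336.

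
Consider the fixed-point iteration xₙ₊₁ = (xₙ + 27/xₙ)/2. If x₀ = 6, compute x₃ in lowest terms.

56451/10864

x₁ = (6 + 27/6)/2 = 21/4.
x₂ = (21/4 + 27/(21/4))/2 = 291/56.
x₃ = (291/56 + 27/(291/56))/2 = 56451/10864.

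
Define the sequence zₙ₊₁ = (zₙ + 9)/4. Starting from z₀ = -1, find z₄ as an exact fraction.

z₁ = ((-1) + 9)/4 = 2.
z₂ = (2 + 9)/4 = 11/4.
z₃ = ((11/4) + 9)/4 = 47/16.
z₄ = ((47/16) + 9)/4 = 191/64.

191/64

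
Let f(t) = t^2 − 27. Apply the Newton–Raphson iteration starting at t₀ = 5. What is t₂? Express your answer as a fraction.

1351/260

f'(t) = 2t.
f(5) = −2, f'(5) = 10, so t₁ = 5 − (−2)/10 = 26/5.
f(26/5) = 1/25, f'(26/5) = 52/5, so t₂ = (26/5) − (1/25)/(52/5) = 1351/260.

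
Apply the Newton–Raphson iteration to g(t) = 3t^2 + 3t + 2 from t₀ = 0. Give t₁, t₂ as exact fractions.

g'(t) = 6t + 3.
g(0) = 2, g'(0) = 3, so t₁ = 0 - 2/3 = -2/3.
g(-2/3) = 4/3, g'(-2/3) = -1, so t₂ = (-2/3) - (4/3)/(-1) = 2/3.

t₁ = -2/3, t₂ = 2/3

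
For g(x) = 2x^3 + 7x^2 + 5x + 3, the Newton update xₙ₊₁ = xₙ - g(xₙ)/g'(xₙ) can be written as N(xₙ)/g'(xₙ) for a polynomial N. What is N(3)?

168

g'(x) = 6x^2 + 14x + 5.
N(x) = x·g'(x) - g(x) = x·(6x^2 + 14x + 5) - (2x^3 + 7x^2 + 5x + 3) = 4x^3 + 7x^2 - 3.
N(3) = 168.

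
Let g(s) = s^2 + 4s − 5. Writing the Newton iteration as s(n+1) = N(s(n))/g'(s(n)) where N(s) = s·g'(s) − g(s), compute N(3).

g'(s) = 2s + 4.
N(s) = s·g'(s) − g(s) = s·(2s + 4) − (s^2 + 4s − 5) = s^2 + 5.
N(3) = 14.

14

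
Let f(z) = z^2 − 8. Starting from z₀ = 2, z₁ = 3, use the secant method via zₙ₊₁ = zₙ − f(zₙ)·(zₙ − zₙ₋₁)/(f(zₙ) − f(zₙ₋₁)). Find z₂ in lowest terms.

f(2) = −4, f(3) = 1. z₂ = 3 − 1·(3 − 2)/(1 − (−4)) = 14/5.

14/5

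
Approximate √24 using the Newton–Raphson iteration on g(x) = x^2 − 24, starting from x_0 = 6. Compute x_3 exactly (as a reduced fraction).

g'(x) = 2x.
g(6) = 12, g'(6) = 12, so x_1 = 6 − 12/12 = 5.
g(5) = 1, g'(5) = 10, so x_2 = 5 − 1/10 = 49/10.
g(49/10) = 1/100, g'(49/10) = 49/5, so x_3 = (49/10) − (1/100)/(49/5) = 4801/980.

4801/980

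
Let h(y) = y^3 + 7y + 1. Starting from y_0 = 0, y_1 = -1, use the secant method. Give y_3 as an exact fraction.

h(0) = 1, h(-1) = -7. y_2 = (-1) - (-7)·((-1) - 0)/((-7) - 1) = -1/8.
h(-1) = -7, h(-1/8) = 63/512. y_3 = (-1/8) - (63/512)·((-1/8) - (-1))/((63/512) - (-7)) = -73/521.

-73/521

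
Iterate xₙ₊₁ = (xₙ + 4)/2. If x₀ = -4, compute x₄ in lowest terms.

x₁ = ((-4) + 4)/2 = 0.
x₂ = (0 + 4)/2 = 2.
x₃ = (2 + 4)/2 = 3.
x₄ = (3 + 4)/2 = 7/2.

7/2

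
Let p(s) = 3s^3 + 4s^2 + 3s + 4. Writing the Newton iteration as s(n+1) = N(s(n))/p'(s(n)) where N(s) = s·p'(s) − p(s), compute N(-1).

p'(s) = 9s^2 + 8s + 3.
N(s) = s·p'(s) − p(s) = s·(9s^2 + 8s + 3) − (3s^3 + 4s^2 + 3s + 4) = 6s^3 + 4s^2 − 4.
N(-1) = −6.

−6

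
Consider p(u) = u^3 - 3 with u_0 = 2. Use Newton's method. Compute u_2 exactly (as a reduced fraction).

p'(u) = 3u^2.
p(2) = 5, p'(2) = 12, so u_1 = 2 - 5/12 = 19/12.
p(19/12) = 1675/1728, p'(19/12) = 361/48, so u_2 = (19/12) - (1675/1728)/(361/48) = 9451/6498.

9451/6498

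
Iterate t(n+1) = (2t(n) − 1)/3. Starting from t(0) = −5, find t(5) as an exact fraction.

−371/243

t(1) = (2·(−5) − 1)/3 = −11/3.
t(2) = (2·(−11/3) − 1)/3 = −25/9.
t(3) = (2·(−25/9) − 1)/3 = −59/27.
t(4) = (2·(−59/27) − 1)/3 = −145/81.
t(5) = (2·(−145/81) − 1)/3 = −371/243.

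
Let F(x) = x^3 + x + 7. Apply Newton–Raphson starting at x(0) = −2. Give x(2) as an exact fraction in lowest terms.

−39713/22828

F'(x) = 3x^2 + 1.
F(−2) = −3, F'(−2) = 13, so x(1) = (−2) − (−3)/13 = −23/13.
F(−23/13) = −675/2197, F'(−23/13) = 1756/169, so x(2) = (−23/13) − (−675/2197)/(1756/169) = −39713/22828.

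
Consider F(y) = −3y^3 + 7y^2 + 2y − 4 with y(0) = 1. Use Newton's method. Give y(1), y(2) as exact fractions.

y(1) = 5/7, y(2) = 1847/2541

F'(y) = −9y^2 + 14y + 2.
F(1) = 2, F'(1) = 7, so y(1) = 1 − 2/7 = 5/7.
F(5/7) = −32/343, F'(5/7) = 363/49, so y(2) = (5/7) − (−32/343)/(363/49) = 1847/2541.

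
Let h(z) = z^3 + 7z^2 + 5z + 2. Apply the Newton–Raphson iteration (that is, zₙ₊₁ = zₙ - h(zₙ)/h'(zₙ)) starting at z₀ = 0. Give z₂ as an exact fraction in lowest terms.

h'(z) = 3z^2 + 14z + 5.
h(0) = 2, h'(0) = 5, so z₁ = 0 - 2/5 = -2/5.
h(-2/5) = 132/125, h'(-2/5) = -3/25, so z₂ = (-2/5) - (132/125)/(-3/25) = 42/5.

42/5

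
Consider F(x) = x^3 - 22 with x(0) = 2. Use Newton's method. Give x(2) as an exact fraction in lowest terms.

F'(x) = 3x^2.
F(2) = -14, F'(2) = 12, so x(1) = 2 - (-14)/12 = 19/6.
F(19/6) = 2107/216, F'(19/6) = 361/12, so x(2) = (19/6) - (2107/216)/(361/12) = 9235/3249.

9235/3249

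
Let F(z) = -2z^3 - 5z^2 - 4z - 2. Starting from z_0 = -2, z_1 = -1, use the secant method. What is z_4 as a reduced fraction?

F(-2) = 2, F(-1) = -1. z_2 = (-1) - (-1)·((-1) - (-2))/((-1) - 2) = -4/3.
F(-1) = -1, F(-4/3) = -22/27. z_3 = (-4/3) - (-22/27)·((-4/3) - (-1))/((-22/27) - (-1)) = -14/5.
F(-4/3) = -22/27, F(-14/5) = 1738/125. z_4 = (-14/5) - (1738/125)·((-14/5) - (-4/3))/((1738/125) - (-22/27)) = -1597/1129.

-1597/1129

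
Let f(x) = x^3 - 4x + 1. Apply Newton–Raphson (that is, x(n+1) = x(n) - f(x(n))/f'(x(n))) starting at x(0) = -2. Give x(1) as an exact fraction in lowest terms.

f'(x) = 3x^2 - 4.
f(-2) = 1, f'(-2) = 8, so x(1) = (-2) - 1/8 = -17/8.

-17/8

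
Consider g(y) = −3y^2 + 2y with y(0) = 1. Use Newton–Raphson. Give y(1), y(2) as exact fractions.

g'(y) = −6y + 2.
g(1) = −1, g'(1) = −4, so y(1) = 1 − (−1)/(−4) = 3/4.
g(3/4) = −3/16, g'(3/4) = −5/2, so y(2) = (3/4) − (−3/16)/(−5/2) = 27/40.

y(1) = 3/4, y(2) = 27/40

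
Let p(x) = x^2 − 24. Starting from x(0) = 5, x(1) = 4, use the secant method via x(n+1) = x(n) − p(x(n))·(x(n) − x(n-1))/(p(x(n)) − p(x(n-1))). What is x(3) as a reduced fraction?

49/10

p(5) = 1, p(4) = −8. x(2) = 4 − (−8)·(4 − 5)/((−8) − 1) = 44/9.
p(4) = −8, p(44/9) = −8/81. x(3) = (44/9) − (−8/81)·((44/9) − 4)/((−8/81) − (−8)) = 49/10.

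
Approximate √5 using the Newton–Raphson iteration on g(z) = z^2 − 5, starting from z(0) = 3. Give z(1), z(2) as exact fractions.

z(1) = 7/3, z(2) = 47/21

g'(z) = 2z.
g(3) = 4, g'(3) = 6, so z(1) = 3 − 4/6 = 7/3.
g(7/3) = 4/9, g'(7/3) = 14/3, so z(2) = (7/3) − (4/9)/(14/3) = 47/21.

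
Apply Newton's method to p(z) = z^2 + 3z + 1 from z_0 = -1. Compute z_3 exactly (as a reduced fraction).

p'(z) = 2z + 3.
p(-1) = -1, p'(-1) = 1, so z_1 = (-1) - (-1)/1 = 0.
p(0) = 1, p'(0) = 3, so z_2 = 0 - 1/3 = -1/3.
p(-1/3) = 1/9, p'(-1/3) = 7/3, so z_3 = (-1/3) - (1/9)/(7/3) = -8/21.

-8/21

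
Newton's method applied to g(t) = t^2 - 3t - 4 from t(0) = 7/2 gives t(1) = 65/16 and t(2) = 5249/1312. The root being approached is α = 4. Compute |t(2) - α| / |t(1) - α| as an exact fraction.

1/82

t(1) - α = 65/16 - 4 = 1/16, so |t(1) - α| = 1/16.
t(2) - α = 5249/1312 - 4 = 1/1312, so |t(2) - α| = 1/1312.
Ratio = (1/1312) / (1/16) = 1/82.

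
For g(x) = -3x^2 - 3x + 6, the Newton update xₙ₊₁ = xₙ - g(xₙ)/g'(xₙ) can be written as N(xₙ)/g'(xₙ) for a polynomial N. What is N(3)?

-33

g'(x) = -6x - 3.
N(x) = x·g'(x) - g(x) = x·(-6x - 3) - (-3x^2 - 3x + 6) = -3x^2 - 6.
N(3) = -33.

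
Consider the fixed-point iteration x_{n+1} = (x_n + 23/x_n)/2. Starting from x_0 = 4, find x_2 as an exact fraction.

2993/624

x_1 = (4 + 23/4)/2 = 39/8.
x_2 = (39/8 + 23/(39/8))/2 = 2993/624.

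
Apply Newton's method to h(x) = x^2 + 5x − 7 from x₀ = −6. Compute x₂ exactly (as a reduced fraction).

h'(x) = 2x + 5.
h(−6) = −1, h'(−6) = −7, so x₁ = (−6) − (−1)/(−7) = −43/7.
h(−43/7) = 1/49, h'(−43/7) = −51/7, so x₂ = (−43/7) − (1/49)/(−51/7) = −2192/357.

−2192/357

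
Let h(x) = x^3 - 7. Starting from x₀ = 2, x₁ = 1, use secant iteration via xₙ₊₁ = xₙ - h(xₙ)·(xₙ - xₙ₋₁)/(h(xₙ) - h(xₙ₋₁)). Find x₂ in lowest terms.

13/7

h(2) = 1, h(1) = -6. x₂ = 1 - (-6)·(1 - 2)/((-6) - 1) = 13/7.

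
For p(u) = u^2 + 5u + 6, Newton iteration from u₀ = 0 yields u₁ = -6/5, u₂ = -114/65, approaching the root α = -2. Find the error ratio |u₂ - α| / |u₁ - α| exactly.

4/13

u₁ - α = -6/5 - (-2) = -6/5 + 2 = 4/5, so |u₁ - α| = 4/5.
u₂ - α = -114/65 - (-2) = -114/65 + 2 = 16/65, so |u₂ - α| = 16/65.
Ratio = (16/65) / (4/5) = 4/13.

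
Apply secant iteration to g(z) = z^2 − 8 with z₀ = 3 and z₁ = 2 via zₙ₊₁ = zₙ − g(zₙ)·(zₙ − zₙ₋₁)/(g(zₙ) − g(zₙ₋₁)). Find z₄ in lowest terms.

478/169

g(3) = 1, g(2) = −4. z₂ = 2 − (−4)·(2 − 3)/((−4) − 1) = 14/5.
g(2) = −4, g(14/5) = −4/25. z₃ = (14/5) − (−4/25)·((14/5) − 2)/((−4/25) − (−4)) = 17/6.
g(14/5) = −4/25, g(17/6) = 1/36. z₄ = (17/6) − (1/36)·((17/6) − (14/5))/((1/36) − (−4/25)) = 478/169.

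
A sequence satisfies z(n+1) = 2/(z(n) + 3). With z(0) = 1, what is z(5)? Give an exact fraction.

178/317

z(1) = 2/(1 + 3) = 1/2.
z(2) = 2/(1/2 + 3) = 4/7.
z(3) = 2/(4/7 + 3) = 14/25.
z(4) = 2/(14/25 + 3) = 50/89.
z(5) = 2/(50/89 + 3) = 178/317.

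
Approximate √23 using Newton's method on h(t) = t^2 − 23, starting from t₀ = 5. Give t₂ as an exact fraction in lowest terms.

1151/240

h'(t) = 2t.
h(5) = 2, h'(5) = 10, so t₁ = 5 − 2/10 = 24/5.
h(24/5) = 1/25, h'(24/5) = 48/5, so t₂ = (24/5) − (1/25)/(48/5) = 1151/240.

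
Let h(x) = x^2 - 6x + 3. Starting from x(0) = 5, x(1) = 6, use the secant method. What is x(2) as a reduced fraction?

h(5) = -2, h(6) = 3. x(2) = 6 - 3·(6 - 5)/(3 - (-2)) = 27/5.

27/5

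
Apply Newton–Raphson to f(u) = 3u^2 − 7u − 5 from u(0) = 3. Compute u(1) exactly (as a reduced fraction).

f'(u) = 6u − 7.
f(3) = 1, f'(3) = 11, so u(1) = 3 − 1/11 = 32/11.

32/11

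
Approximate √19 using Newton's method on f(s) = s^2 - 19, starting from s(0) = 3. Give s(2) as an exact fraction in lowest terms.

367/84

f'(s) = 2s.
f(3) = -10, f'(3) = 6, so s(1) = 3 - (-10)/6 = 14/3.
f(14/3) = 25/9, f'(14/3) = 28/3, so s(2) = (14/3) - (25/9)/(28/3) = 367/84.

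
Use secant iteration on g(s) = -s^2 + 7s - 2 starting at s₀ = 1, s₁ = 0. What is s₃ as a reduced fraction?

3/10

g(1) = 4, g(0) = -2. s₂ = 0 - (-2)·(0 - 1)/((-2) - 4) = 1/3.
g(0) = -2, g(1/3) = 2/9. s₃ = (1/3) - (2/9)·((1/3) - 0)/((2/9) - (-2)) = 3/10.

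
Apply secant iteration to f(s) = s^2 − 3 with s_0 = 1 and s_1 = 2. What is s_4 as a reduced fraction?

f(1) = −2, f(2) = 1. s_2 = 2 − 1·(2 − 1)/(1 − (−2)) = 5/3.
f(2) = 1, f(5/3) = −2/9. s_3 = (5/3) − (−2/9)·((5/3) − 2)/((−2/9) − 1) = 19/11.
f(5/3) = −2/9, f(19/11) = −2/121. s_4 = (19/11) − (−2/121)·((19/11) − (5/3))/((−2/121) − (−2/9)) = 97/56.

97/56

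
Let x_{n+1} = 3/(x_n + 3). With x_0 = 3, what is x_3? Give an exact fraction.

x_1 = 3/(3 + 3) = 1/2.
x_2 = 3/(1/2 + 3) = 6/7.
x_3 = 3/(6/7 + 3) = 7/9.

7/9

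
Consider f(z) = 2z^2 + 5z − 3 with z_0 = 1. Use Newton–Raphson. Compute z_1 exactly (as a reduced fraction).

5/9

f'(z) = 4z + 5.
f(1) = 4, f'(1) = 9, so z_1 = 1 − 4/9 = 5/9.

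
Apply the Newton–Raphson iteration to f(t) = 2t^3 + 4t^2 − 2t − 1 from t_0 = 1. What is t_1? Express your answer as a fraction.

3/4

f'(t) = 6t^2 + 8t − 2.
f(1) = 3, f'(1) = 12, so t_1 = 1 − 3/12 = 3/4.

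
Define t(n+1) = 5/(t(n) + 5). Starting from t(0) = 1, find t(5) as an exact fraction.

240/281

t(1) = 5/(1 + 5) = 5/6.
t(2) = 5/(5/6 + 5) = 6/7.
t(3) = 5/(6/7 + 5) = 35/41.
t(4) = 5/(35/41 + 5) = 41/48.
t(5) = 5/(41/48 + 5) = 240/281.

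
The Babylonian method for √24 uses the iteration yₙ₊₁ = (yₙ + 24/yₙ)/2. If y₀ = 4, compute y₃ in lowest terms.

y₁ = (4 + 24/4)/2 = 5.
y₂ = (5 + 24/5)/2 = 49/10.
y₃ = (49/10 + 24/(49/10))/2 = 4801/980.

4801/980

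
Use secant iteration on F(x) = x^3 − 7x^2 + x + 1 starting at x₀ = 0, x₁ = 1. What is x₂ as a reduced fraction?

F(0) = 1, F(1) = −4. x₂ = 1 − (−4)·(1 − 0)/((−4) − 1) = 1/5.

1/5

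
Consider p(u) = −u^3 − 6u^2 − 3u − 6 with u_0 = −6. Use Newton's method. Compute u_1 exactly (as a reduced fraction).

−74/13

p'(u) = −3u^2 − 12u − 3.
p(−6) = 12, p'(−6) = −39, so u_1 = (−6) − 12/(−39) = −74/13.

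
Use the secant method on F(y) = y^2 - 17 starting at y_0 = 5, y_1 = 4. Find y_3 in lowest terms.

F(5) = 8, F(4) = -1. y_2 = 4 - (-1)·(4 - 5)/((-1) - 8) = 37/9.
F(4) = -1, F(37/9) = -8/81. y_3 = (37/9) - (-8/81)·((37/9) - 4)/((-8/81) - (-1)) = 301/73.

301/73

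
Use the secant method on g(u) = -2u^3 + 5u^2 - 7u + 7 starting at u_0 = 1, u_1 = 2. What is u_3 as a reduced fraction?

g(1) = 3, g(2) = -3. u_2 = 2 - (-3)·(2 - 1)/((-3) - 3) = 3/2.
g(2) = -3, g(3/2) = 1. u_3 = (3/2) - 1·((3/2) - 2)/(1 - (-3)) = 13/8.

13/8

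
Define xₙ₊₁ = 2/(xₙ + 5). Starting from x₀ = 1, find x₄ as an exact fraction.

86/231

x₁ = 2/(1 + 5) = 1/3.
x₂ = 2/(1/3 + 5) = 3/8.
x₃ = 2/(3/8 + 5) = 16/43.
x₄ = 2/(16/43 + 5) = 86/231.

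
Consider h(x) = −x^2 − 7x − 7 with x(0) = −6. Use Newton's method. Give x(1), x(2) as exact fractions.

h'(x) = −2x − 7.
h(−6) = −1, h'(−6) = 5, so x(1) = (−6) − (−1)/5 = −29/5.
h(−29/5) = −1/25, h'(−29/5) = 23/5, so x(2) = (−29/5) − (−1/25)/(23/5) = −666/115.

x(1) = −29/5, x(2) = −666/115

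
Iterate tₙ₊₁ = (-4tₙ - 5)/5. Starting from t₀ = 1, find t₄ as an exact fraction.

t₁ = (-4·1 - 5)/5 = -9/5.
t₂ = (-4·(-9/5) - 5)/5 = 11/25.
t₃ = (-4·(11/25) - 5)/5 = -169/125.
t₄ = (-4·(-169/125) - 5)/5 = 51/625.

51/625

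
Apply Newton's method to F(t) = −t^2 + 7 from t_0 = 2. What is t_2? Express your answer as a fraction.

233/88

F'(t) = −2t.
F(2) = 3, F'(2) = −4, so t_1 = 2 − 3/(−4) = 11/4.
F(11/4) = −9/16, F'(11/4) = −11/2, so t_2 = (11/4) − (−9/16)/(−11/2) = 233/88.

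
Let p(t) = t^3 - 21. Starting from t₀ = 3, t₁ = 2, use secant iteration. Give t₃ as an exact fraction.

16659/5983

p(3) = 6, p(2) = -13. t₂ = 2 - (-13)·(2 - 3)/((-13) - 6) = 51/19.
p(2) = -13, p(51/19) = -11388/6859. t₃ = (51/19) - (-11388/6859)·((51/19) - 2)/((-11388/6859) - (-13)) = 16659/5983.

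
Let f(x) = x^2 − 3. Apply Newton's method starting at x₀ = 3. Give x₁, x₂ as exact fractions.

x₁ = 2, x₂ = 7/4

f'(x) = 2x.
f(3) = 6, f'(3) = 6, so x₁ = 3 − 6/6 = 2.
f(2) = 1, f'(2) = 4, so x₂ = 2 − 1/4 = 7/4.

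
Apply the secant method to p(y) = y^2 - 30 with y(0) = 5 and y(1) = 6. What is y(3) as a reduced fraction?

115/21

p(5) = -5, p(6) = 6. y(2) = 6 - 6·(6 - 5)/(6 - (-5)) = 60/11.
p(6) = 6, p(60/11) = -30/121. y(3) = (60/11) - (-30/121)·((60/11) - 6)/((-30/121) - 6) = 115/21.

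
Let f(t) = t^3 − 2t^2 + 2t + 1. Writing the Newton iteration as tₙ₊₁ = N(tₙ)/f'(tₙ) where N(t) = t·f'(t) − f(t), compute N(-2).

−25

f'(t) = 3t^2 − 4t + 2.
N(t) = t·f'(t) − f(t) = t·(3t^2 − 4t + 2) − (t^3 − 2t^2 + 2t + 1) = 2t^3 − 2t^2 − 1.
N(-2) = −25.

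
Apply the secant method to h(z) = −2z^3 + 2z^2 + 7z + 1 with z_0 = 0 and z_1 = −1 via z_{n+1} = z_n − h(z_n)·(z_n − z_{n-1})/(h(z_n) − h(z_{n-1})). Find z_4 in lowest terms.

−1891/10405

h(0) = 1, h(−1) = −2. z_2 = (−1) − (−2)·((−1) − 0)/((−2) − 1) = −1/3.
h(−1) = −2, h(−1/3) = −28/27. z_3 = (−1/3) − (−28/27)·((−1/3) − (−1))/((−28/27) − (−2)) = 5/13.
h(−1/3) = −28/27, h(5/13) = 8512/2197. z_4 = (5/13) − (8512/2197)·((5/13) − (−1/3))/((8512/2197) − (−28/27)) = −1891/10405.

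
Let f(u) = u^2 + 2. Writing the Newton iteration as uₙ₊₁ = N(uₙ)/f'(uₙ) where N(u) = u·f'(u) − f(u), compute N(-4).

f'(u) = 2u.
N(u) = u·f'(u) − f(u) = u·(2u) − (u^2 + 2) = u^2 − 2.
N(-4) = 14.

14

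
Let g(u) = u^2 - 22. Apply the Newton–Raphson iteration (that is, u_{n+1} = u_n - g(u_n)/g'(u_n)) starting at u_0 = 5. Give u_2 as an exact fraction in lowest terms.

g'(u) = 2u.
g(5) = 3, g'(5) = 10, so u_1 = 5 - 3/10 = 47/10.
g(47/10) = 9/100, g'(47/10) = 47/5, so u_2 = (47/10) - (9/100)/(47/5) = 4409/940.

4409/940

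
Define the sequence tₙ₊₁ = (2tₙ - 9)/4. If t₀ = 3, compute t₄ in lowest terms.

t₁ = (2·3 - 9)/4 = -3/4.
t₂ = (2·(-3/4) - 9)/4 = -21/8.
t₃ = (2·(-21/8) - 9)/4 = -57/16.
t₄ = (2·(-57/16) - 9)/4 = -129/32.

-129/32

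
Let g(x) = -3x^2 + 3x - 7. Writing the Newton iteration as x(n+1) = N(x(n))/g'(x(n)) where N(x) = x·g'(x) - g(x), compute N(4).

g'(x) = -6x + 3.
N(x) = x·g'(x) - g(x) = x·(-6x + 3) - (-3x^2 + 3x - 7) = -3x^2 + 7.
N(4) = -41.

-41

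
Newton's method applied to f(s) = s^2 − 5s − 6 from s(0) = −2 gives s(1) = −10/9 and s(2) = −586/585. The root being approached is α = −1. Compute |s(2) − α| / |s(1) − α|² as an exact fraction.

s(1) − α = −10/9 − (−1) = −10/9 + 1 = −1/9, so |s(1) − α| = 1/9.
s(2) − α = −586/585 − (−1) = −586/585 + 1 = −1/585, so |s(2) − α| = 1/585.
|s(1) − α|² = 1/81.
Ratio = (1/585) / (1/81) = 9/65.

9/65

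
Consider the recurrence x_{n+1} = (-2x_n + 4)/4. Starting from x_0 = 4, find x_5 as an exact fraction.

9/16

x_1 = (-2·4 + 4)/4 = -1.
x_2 = (-2·(-1) + 4)/4 = 3/2.
x_3 = (-2·(3/2) + 4)/4 = 1/4.
x_4 = (-2·(1/4) + 4)/4 = 7/8.
x_5 = (-2·(7/8) + 4)/4 = 9/16.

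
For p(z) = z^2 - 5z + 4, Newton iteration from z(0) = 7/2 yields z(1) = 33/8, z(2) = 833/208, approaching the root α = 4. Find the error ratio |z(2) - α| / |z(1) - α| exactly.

z(1) - α = 33/8 - 4 = 1/8, so |z(1) - α| = 1/8.
z(2) - α = 833/208 - 4 = 1/208, so |z(2) - α| = 1/208.
Ratio = (1/208) / (1/8) = 1/26.

1/26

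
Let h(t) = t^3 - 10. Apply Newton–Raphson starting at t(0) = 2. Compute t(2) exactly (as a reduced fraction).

3277/1521

h'(t) = 3t^2.
h(2) = -2, h'(2) = 12, so t(1) = 2 - (-2)/12 = 13/6.
h(13/6) = 37/216, h'(13/6) = 169/12, so t(2) = (13/6) - (37/216)/(169/12) = 3277/1521.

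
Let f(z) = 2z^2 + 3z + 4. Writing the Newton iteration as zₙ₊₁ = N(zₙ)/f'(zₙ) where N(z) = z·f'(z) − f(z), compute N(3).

14

f'(z) = 4z + 3.
N(z) = z·f'(z) − f(z) = z·(4z + 3) − (2z^2 + 3z + 4) = 2z^2 − 4.
N(3) = 14.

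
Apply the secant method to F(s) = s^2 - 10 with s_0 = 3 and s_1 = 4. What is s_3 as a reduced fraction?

79/25

F(3) = -1, F(4) = 6. s_2 = 4 - 6·(4 - 3)/(6 - (-1)) = 22/7.
F(4) = 6, F(22/7) = -6/49. s_3 = (22/7) - (-6/49)·((22/7) - 4)/((-6/49) - 6) = 79/25.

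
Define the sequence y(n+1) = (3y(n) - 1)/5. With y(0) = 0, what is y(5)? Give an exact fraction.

-1441/3125

y(1) = (3·0 - 1)/5 = -1/5.
y(2) = (3·(-1/5) - 1)/5 = -8/25.
y(3) = (3·(-8/25) - 1)/5 = -49/125.
y(4) = (3·(-49/125) - 1)/5 = -272/625.
y(5) = (3·(-272/625) - 1)/5 = -1441/3125.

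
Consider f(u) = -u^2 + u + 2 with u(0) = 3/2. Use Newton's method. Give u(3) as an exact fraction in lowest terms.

f'(u) = -2u + 1.
f(3/2) = 5/4, f'(3/2) = -2, so u(1) = (3/2) - (5/4)/(-2) = 17/8.
f(17/8) = -25/64, f'(17/8) = -13/4, so u(2) = (17/8) - (-25/64)/(-13/4) = 417/208.
f(417/208) = -625/43264, f'(417/208) = -313/104, so u(3) = (417/208) - (-625/43264)/(-313/104) = 260417/130208.

260417/130208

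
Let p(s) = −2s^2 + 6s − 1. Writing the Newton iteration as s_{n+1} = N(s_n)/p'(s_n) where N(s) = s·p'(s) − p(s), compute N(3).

−17

p'(s) = −4s + 6.
N(s) = s·p'(s) − p(s) = s·(−4s + 6) − (−2s^2 + 6s − 1) = −2s^2 + 1.
N(3) = −17.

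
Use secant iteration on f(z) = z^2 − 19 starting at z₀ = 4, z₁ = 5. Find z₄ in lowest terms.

1591/365

f(4) = −3, f(5) = 6. z₂ = 5 − 6·(5 − 4)/(6 − (−3)) = 13/3.
f(5) = 6, f(13/3) = −2/9. z₃ = (13/3) − (−2/9)·((13/3) − 5)/((−2/9) − 6) = 61/14.
f(13/3) = −2/9, f(61/14) = −3/196. z₄ = (61/14) − (−3/196)·((61/14) − (13/3))/((−3/196) − (−2/9)) = 1591/365.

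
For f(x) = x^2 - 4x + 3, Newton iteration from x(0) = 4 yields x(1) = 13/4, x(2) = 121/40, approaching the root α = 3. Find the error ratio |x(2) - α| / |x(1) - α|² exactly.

2/5

x(1) - α = 13/4 - 3 = 1/4, so |x(1) - α| = 1/4.
x(2) - α = 121/40 - 3 = 1/40, so |x(2) - α| = 1/40.
|x(1) - α|² = 1/16.
Ratio = (1/40) / (1/16) = 2/5.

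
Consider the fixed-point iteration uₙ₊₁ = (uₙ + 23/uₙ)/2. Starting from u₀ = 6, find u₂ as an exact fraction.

6793/1416

u₁ = (6 + 23/6)/2 = 59/12.
u₂ = (59/12 + 23/(59/12))/2 = 6793/1416.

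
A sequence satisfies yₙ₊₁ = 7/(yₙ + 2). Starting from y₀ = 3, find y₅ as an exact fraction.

1799/997

y₁ = 7/(3 + 2) = 7/5.
y₂ = 7/(7/5 + 2) = 35/17.
y₃ = 7/(35/17 + 2) = 119/69.
y₄ = 7/(119/69 + 2) = 483/257.
y₅ = 7/(483/257 + 2) = 1799/997.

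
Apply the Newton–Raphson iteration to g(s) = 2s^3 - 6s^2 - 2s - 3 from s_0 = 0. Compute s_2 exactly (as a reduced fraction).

-48/59

g'(s) = 6s^2 - 12s - 2.
g(0) = -3, g'(0) = -2, so s_1 = 0 - (-3)/(-2) = -3/2.
g(-3/2) = -81/4, g'(-3/2) = 59/2, so s_2 = (-3/2) - (-81/4)/(59/2) = -48/59.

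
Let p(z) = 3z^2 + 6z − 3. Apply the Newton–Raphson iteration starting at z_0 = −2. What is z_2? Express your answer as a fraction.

p'(z) = 6z + 6.
p(−2) = −3, p'(−2) = −6, so z_1 = (−2) − (−3)/(−6) = −5/2.
p(−5/2) = 3/4, p'(−5/2) = −9, so z_2 = (−5/2) − (3/4)/(−9) = −29/12.

−29/12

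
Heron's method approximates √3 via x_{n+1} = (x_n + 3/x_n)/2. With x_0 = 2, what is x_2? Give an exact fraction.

97/56

x_1 = (2 + 3/2)/2 = 7/4.
x_2 = (7/4 + 3/(7/4))/2 = 97/56.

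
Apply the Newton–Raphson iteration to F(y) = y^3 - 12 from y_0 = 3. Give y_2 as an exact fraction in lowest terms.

F'(y) = 3y^2.
F(3) = 15, F'(3) = 27, so y_1 = 3 - 15/27 = 22/9.
F(22/9) = 1900/729, F'(22/9) = 484/27, so y_2 = (22/9) - (1900/729)/(484/27) = 7511/3267.

7511/3267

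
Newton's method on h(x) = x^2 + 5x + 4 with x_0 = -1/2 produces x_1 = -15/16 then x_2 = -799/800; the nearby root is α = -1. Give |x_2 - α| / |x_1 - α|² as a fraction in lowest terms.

8/25

x_1 - α = -15/16 - (-1) = -15/16 + 1 = 1/16, so |x_1 - α| = 1/16.
x_2 - α = -799/800 - (-1) = -799/800 + 1 = 1/800, so |x_2 - α| = 1/800.
|x_1 - α|² = 1/256.
Ratio = (1/800) / (1/256) = 8/25.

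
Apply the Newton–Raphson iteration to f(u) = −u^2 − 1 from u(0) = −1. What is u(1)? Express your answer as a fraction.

0

f'(u) = −2u.
f(−1) = −2, f'(−1) = 2, so u(1) = (−1) − (−2)/2 = 0.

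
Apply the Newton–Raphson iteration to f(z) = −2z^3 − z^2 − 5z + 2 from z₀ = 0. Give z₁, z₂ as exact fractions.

z₁ = 2/5, z₂ = 302/845

f'(z) = −6z^2 − 2z − 5.
f(0) = 2, f'(0) = −5, so z₁ = 0 − 2/(−5) = 2/5.
f(2/5) = −36/125, f'(2/5) = −169/25, so z₂ = (2/5) − (−36/125)/(−169/25) = 302/845.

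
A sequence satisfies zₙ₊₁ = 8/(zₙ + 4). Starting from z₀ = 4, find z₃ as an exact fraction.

z₁ = 8/(4 + 4) = 1.
z₂ = 8/(1 + 4) = 8/5.
z₃ = 8/(8/5 + 4) = 10/7.

10/7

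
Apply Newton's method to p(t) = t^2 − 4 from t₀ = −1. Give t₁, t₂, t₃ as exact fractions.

p'(t) = 2t.
p(−1) = −3, p'(−1) = −2, so t₁ = (−1) − (−3)/(−2) = −5/2.
p(−5/2) = 9/4, p'(−5/2) = −5, so t₂ = (−5/2) − (9/4)/(−5) = −41/20.
p(−41/20) = 81/400, p'(−41/20) = −41/10, so t₃ = (−41/20) − (81/400)/(−41/10) = −3281/1640.

t₁ = −5/2, t₂ = −41/20, t₃ = −3281/1640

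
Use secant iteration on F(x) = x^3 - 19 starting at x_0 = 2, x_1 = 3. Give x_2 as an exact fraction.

49/19

F(2) = -11, F(3) = 8. x_2 = 3 - 8·(3 - 2)/(8 - (-11)) = 49/19.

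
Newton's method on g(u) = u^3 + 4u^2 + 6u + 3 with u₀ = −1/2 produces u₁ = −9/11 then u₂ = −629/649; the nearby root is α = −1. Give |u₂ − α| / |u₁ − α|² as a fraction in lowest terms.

u₁ − α = −9/11 − (−1) = −9/11 + 1 = 2/11, so |u₁ − α| = 2/11.
u₂ − α = −629/649 − (−1) = −629/649 + 1 = 20/649, so |u₂ − α| = 20/649.
|u₁ − α|² = 4/121.
Ratio = (20/649) / (4/121) = 55/59.

55/59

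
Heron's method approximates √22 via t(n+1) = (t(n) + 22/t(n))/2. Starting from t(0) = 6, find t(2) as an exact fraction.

t(1) = (6 + 22/6)/2 = 29/6.
t(2) = (29/6 + 22/(29/6))/2 = 1633/348.

1633/348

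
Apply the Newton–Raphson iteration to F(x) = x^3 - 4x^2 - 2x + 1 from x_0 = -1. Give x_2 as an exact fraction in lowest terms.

-3179/4401

F'(x) = 3x^2 - 8x - 2.
F(-1) = -2, F'(-1) = 9, so x_1 = (-1) - (-2)/9 = -7/9.
F(-7/9) = -244/729, F'(-7/9) = 163/27, so x_2 = (-7/9) - (-244/729)/(163/27) = -3179/4401.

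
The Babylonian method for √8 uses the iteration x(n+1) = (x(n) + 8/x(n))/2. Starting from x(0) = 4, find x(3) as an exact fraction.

577/204

x(1) = (4 + 8/4)/2 = 3.
x(2) = (3 + 8/3)/2 = 17/6.
x(3) = (17/6 + 8/(17/6))/2 = 577/204.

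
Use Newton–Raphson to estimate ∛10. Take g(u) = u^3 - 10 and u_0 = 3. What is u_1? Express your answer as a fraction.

64/27

g'(u) = 3u^2.
g(3) = 17, g'(3) = 27, so u_1 = 3 - 17/27 = 64/27.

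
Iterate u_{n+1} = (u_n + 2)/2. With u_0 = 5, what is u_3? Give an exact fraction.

19/8

u_1 = (5 + 2)/2 = 7/2.
u_2 = ((7/2) + 2)/2 = 11/4.
u_3 = ((11/4) + 2)/2 = 19/8.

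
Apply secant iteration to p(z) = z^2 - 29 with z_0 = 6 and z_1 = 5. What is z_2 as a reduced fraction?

59/11

p(6) = 7, p(5) = -4. z_2 = 5 - (-4)·(5 - 6)/((-4) - 7) = 59/11.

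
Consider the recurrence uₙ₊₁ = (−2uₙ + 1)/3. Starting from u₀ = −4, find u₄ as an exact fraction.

u₁ = (−2·(−4) + 1)/3 = 3.
u₂ = (−2·3 + 1)/3 = −5/3.
u₃ = (−2·(−5/3) + 1)/3 = 13/9.
u₄ = (−2·(13/9) + 1)/3 = −17/27.

−17/27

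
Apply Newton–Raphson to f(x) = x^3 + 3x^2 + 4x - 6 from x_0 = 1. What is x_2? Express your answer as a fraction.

f'(x) = 3x^2 + 6x + 4.
f(1) = 2, f'(1) = 13, so x_1 = 1 - 2/13 = 11/13.
f(11/13) = 304/2197, f'(11/13) = 1897/169, so x_2 = (11/13) - (304/2197)/(1897/169) = 20563/24661.

20563/24661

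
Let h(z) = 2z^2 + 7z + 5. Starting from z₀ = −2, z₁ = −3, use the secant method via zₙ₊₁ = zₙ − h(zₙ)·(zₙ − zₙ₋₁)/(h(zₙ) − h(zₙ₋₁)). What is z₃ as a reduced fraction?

h(−2) = −1, h(−3) = 2. z₂ = (−3) − 2·((−3) − (−2))/(2 − (−1)) = −7/3.
h(−3) = 2, h(−7/3) = −4/9. z₃ = (−7/3) − (−4/9)·((−7/3) − (−3))/((−4/9) − 2) = −27/11.

−27/11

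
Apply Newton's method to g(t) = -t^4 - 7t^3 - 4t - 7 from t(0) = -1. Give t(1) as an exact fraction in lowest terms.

g'(t) = -4t^3 - 21t^2 - 4.
g(-1) = 3, g'(-1) = -21, so t(1) = (-1) - 3/(-21) = -6/7.

-6/7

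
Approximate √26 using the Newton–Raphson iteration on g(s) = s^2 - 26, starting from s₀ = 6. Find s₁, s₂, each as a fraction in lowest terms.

s₁ = 31/6, s₂ = 1897/372

g'(s) = 2s.
g(6) = 10, g'(6) = 12, so s₁ = 6 - 10/12 = 31/6.
g(31/6) = 25/36, g'(31/6) = 31/3, so s₂ = (31/6) - (25/36)/(31/3) = 1897/372.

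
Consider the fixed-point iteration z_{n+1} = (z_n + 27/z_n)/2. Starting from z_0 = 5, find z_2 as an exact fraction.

z_1 = (5 + 27/5)/2 = 26/5.
z_2 = (26/5 + 27/(26/5))/2 = 1351/260.

1351/260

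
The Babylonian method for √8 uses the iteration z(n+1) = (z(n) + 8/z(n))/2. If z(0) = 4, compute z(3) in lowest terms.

577/204

z(1) = (4 + 8/4)/2 = 3.
z(2) = (3 + 8/3)/2 = 17/6.
z(3) = (17/6 + 8/(17/6))/2 = 577/204.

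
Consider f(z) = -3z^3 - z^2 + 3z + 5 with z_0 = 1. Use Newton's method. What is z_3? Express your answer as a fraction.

3874435/2889999

f'(z) = -9z^2 - 2z + 3.
f(1) = 4, f'(1) = -8, so z_1 = 1 - 4/(-8) = 3/2.
f(3/2) = -23/8, f'(3/2) = -81/4, so z_2 = (3/2) - (-23/8)/(-81/4) = 110/81.
f(110/81) = -50255/177147, f'(110/81) = -11893/729, so z_3 = (110/81) - (-50255/177147)/(-11893/729) = 3874435/2889999.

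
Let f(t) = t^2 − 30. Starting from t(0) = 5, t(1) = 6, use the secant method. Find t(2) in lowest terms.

60/11

f(5) = −5, f(6) = 6. t(2) = 6 − 6·(6 − 5)/(6 − (−5)) = 60/11.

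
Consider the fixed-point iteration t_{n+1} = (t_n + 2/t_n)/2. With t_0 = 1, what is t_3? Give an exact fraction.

t_1 = (1 + 2/1)/2 = 3/2.
t_2 = (3/2 + 2/(3/2))/2 = 17/12.
t_3 = (17/12 + 2/(17/12))/2 = 577/408.

577/408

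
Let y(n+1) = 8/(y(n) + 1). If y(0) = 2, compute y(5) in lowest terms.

984/403

y(1) = 8/(2 + 1) = 8/3.
y(2) = 8/(8/3 + 1) = 24/11.
y(3) = 8/(24/11 + 1) = 88/35.
y(4) = 8/(88/35 + 1) = 280/123.
y(5) = 8/(280/123 + 1) = 984/403.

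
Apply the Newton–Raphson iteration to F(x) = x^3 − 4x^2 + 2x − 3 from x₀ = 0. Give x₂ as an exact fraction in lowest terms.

F'(x) = 3x^2 − 8x + 2.
F(0) = −3, F'(0) = 2, so x₁ = 0 − (−3)/2 = 3/2.
F(3/2) = −45/8, F'(3/2) = −13/4, so x₂ = (3/2) − (−45/8)/(−13/4) = −3/13.

−3/13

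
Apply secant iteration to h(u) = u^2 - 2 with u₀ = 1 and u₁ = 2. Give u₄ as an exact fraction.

58/41

h(1) = -1, h(2) = 2. u₂ = 2 - 2·(2 - 1)/(2 - (-1)) = 4/3.
h(2) = 2, h(4/3) = -2/9. u₃ = (4/3) - (-2/9)·((4/3) - 2)/((-2/9) - 2) = 7/5.
h(4/3) = -2/9, h(7/5) = -1/25. u₄ = (7/5) - (-1/25)·((7/5) - (4/3))/((-1/25) - (-2/9)) = 58/41.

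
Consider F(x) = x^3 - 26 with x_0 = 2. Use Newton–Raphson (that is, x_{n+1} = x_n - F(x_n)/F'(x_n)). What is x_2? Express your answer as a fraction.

149/49

F'(x) = 3x^2.
F(2) = -18, F'(2) = 12, so x_1 = 2 - (-18)/12 = 7/2.
F(7/2) = 135/8, F'(7/2) = 147/4, so x_2 = (7/2) - (135/8)/(147/4) = 149/49.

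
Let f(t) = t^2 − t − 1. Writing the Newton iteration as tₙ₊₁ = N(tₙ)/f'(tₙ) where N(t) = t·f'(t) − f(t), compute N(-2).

5

f'(t) = 2t − 1.
N(t) = t·f'(t) − f(t) = t·(2t − 1) − (t^2 − t − 1) = t^2 + 1.
N(-2) = 5.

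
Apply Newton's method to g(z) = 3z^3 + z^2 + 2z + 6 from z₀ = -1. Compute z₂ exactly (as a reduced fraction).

g'(z) = 9z^2 + 2z + 2.
g(-1) = 2, g'(-1) = 9, so z₁ = (-1) - 2/9 = -11/9.
g(-11/9) = -104/243, g'(-11/9) = 13, so z₂ = (-11/9) - (-104/243)/13 = -289/243.

-289/243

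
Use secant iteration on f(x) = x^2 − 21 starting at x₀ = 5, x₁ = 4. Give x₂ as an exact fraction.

f(5) = 4, f(4) = −5. x₂ = 4 − (−5)·(4 − 5)/((−5) − 4) = 41/9.

41/9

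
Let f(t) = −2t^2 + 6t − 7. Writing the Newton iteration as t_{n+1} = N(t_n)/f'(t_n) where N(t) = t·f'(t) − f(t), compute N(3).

−11

f'(t) = −4t + 6.
N(t) = t·f'(t) − f(t) = t·(−4t + 6) − (−2t^2 + 6t − 7) = −2t^2 + 7.
N(3) = −11.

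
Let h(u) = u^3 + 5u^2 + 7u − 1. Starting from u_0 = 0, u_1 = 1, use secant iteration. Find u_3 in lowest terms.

h(0) = −1, h(1) = 12. u_2 = 1 − 12·(1 − 0)/(12 − (−1)) = 1/13.
h(1) = 12, h(1/13) = −948/2197. u_3 = (1/13) − (−948/2197)·((1/13) − 1)/((−948/2197) − 12) = 62/569.

62/569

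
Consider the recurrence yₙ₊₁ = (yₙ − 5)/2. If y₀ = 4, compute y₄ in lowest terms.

y₁ = (4 − 5)/2 = −1/2.
y₂ = ((−1/2) − 5)/2 = −11/4.
y₃ = ((−11/4) − 5)/2 = −31/8.
y₄ = ((−31/8) − 5)/2 = −71/16.

−71/16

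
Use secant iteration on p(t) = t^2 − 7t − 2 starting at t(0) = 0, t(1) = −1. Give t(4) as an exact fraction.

p(0) = −2, p(−1) = 6. t(2) = (−1) − 6·((−1) − 0)/(6 − (−2)) = −1/4.
p(−1) = 6, p(−1/4) = −3/16. t(3) = (−1/4) − (−3/16)·((−1/4) − (−1))/((−3/16) − 6) = −3/11.
p(−1/4) = −3/16, p(−3/11) = −2/121. t(4) = (−3/11) − (−2/121)·((−3/11) − (−1/4))/((−2/121) − (−3/16)) = −91/331.

−91/331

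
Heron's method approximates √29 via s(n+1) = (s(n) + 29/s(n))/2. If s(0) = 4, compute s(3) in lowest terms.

30095761/5588640

s(1) = (4 + 29/4)/2 = 45/8.
s(2) = (45/8 + 29/(45/8))/2 = 3881/720.
s(3) = (3881/720 + 29/(3881/720))/2 = 30095761/5588640.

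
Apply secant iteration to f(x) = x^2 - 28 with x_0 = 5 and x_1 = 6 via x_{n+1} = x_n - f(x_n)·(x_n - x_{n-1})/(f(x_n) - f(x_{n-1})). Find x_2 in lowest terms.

58/11

f(5) = -3, f(6) = 8. x_2 = 6 - 8·(6 - 5)/(8 - (-3)) = 58/11.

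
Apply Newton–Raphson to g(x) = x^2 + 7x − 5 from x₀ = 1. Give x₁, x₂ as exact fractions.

x₁ = 2/3, x₂ = 49/75

g'(x) = 2x + 7.
g(1) = 3, g'(1) = 9, so x₁ = 1 − 3/9 = 2/3.
g(2/3) = 1/9, g'(2/3) = 25/3, so x₂ = (2/3) − (1/9)/(25/3) = 49/75.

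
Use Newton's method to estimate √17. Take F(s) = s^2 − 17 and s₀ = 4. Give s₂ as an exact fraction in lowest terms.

2177/528

F'(s) = 2s.
F(4) = −1, F'(4) = 8, so s₁ = 4 − (−1)/8 = 33/8.
F(33/8) = 1/64, F'(33/8) = 33/4, so s₂ = (33/8) − (1/64)/(33/4) = 2177/528.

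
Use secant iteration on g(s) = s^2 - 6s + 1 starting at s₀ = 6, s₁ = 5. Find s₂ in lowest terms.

g(6) = 1, g(5) = -4. s₂ = 5 - (-4)·(5 - 6)/((-4) - 1) = 29/5.

29/5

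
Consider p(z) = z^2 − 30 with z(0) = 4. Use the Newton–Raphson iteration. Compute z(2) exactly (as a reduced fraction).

p'(z) = 2z.
p(4) = −14, p'(4) = 8, so z(1) = 4 − (−14)/8 = 23/4.
p(23/4) = 49/16, p'(23/4) = 23/2, so z(2) = (23/4) − (49/16)/(23/2) = 1009/184.

1009/184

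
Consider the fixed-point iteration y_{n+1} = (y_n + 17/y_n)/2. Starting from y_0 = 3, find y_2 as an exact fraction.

y_1 = (3 + 17/3)/2 = 13/3.
y_2 = (13/3 + 17/(13/3))/2 = 161/39.

161/39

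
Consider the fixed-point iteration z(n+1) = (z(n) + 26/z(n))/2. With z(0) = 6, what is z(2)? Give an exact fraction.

1897/372

z(1) = (6 + 26/6)/2 = 31/6.
z(2) = (31/6 + 26/(31/6))/2 = 1897/372.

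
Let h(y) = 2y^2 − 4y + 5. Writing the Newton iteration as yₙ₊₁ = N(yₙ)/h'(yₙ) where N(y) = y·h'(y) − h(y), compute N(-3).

h'(y) = 4y − 4.
N(y) = y·h'(y) − h(y) = y·(4y − 4) − (2y^2 − 4y + 5) = 2y^2 − 5.
N(-3) = 13.

13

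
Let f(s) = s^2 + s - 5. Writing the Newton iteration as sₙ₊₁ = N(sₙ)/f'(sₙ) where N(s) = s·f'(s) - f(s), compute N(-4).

f'(s) = 2s + 1.
N(s) = s·f'(s) - f(s) = s·(2s + 1) - (s^2 + s - 5) = s^2 + 5.
N(-4) = 21.

21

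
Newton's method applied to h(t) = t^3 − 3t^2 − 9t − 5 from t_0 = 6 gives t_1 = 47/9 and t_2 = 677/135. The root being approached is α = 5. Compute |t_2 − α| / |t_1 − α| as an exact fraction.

t_1 − α = 47/9 − 5 = 2/9, so |t_1 − α| = 2/9.
t_2 − α = 677/135 − 5 = 2/135, so |t_2 − α| = 2/135.
Ratio = (2/135) / (2/9) = 1/15.

1/15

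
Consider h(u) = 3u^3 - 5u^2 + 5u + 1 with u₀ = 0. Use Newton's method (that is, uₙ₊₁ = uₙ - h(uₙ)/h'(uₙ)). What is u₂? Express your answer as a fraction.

-39/230

h'(u) = 9u^2 - 10u + 5.
h(0) = 1, h'(0) = 5, so u₁ = 0 - 1/5 = -1/5.
h(-1/5) = -28/125, h'(-1/5) = 184/25, so u₂ = (-1/5) - (-28/125)/(184/25) = -39/230.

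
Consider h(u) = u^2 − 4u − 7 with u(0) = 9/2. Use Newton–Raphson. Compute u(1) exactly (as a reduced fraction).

109/20

h'(u) = 2u − 4.
h(9/2) = −19/4, h'(9/2) = 5, so u(1) = (9/2) − (−19/4)/5 = 109/20.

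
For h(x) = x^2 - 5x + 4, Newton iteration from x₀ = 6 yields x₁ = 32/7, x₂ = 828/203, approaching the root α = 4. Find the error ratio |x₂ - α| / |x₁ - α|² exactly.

7/29

x₁ - α = 32/7 - 4 = 4/7, so |x₁ - α| = 4/7.
x₂ - α = 828/203 - 4 = 16/203, so |x₂ - α| = 16/203.
|x₁ - α|² = 16/49.
Ratio = (16/203) / (16/49) = 7/29.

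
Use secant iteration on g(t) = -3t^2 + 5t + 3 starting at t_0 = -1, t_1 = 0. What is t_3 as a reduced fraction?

-24/49

g(-1) = -5, g(0) = 3. t_2 = 0 - 3·(0 - (-1))/(3 - (-5)) = -3/8.
g(0) = 3, g(-3/8) = 45/64. t_3 = (-3/8) - (45/64)·((-3/8) - 0)/((45/64) - 3) = -24/49.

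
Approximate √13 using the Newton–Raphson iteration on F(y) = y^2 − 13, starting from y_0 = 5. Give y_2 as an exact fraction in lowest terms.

343/95

F'(y) = 2y.
F(5) = 12, F'(5) = 10, so y_1 = 5 − 12/10 = 19/5.
F(19/5) = 36/25, F'(19/5) = 38/5, so y_2 = (19/5) − (36/25)/(38/5) = 343/95.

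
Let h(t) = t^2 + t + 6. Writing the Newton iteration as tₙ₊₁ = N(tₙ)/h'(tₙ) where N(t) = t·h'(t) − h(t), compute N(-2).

h'(t) = 2t + 1.
N(t) = t·h'(t) − h(t) = t·(2t + 1) − (t^2 + t + 6) = t^2 − 6.
N(-2) = −2.

−2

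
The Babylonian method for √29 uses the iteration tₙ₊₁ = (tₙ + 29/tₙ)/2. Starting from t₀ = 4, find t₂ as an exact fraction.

3881/720

t₁ = (4 + 29/4)/2 = 45/8.
t₂ = (45/8 + 29/(45/8))/2 = 3881/720.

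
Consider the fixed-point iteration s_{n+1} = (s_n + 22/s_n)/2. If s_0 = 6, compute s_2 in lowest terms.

1633/348

s_1 = (6 + 22/6)/2 = 29/6.
s_2 = (29/6 + 22/(29/6))/2 = 1633/348.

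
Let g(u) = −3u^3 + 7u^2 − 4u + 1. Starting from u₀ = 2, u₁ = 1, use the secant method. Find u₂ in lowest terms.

5/4

g(2) = −3, g(1) = 1. u₂ = 1 − 1·(1 − 2)/(1 − (−3)) = 5/4.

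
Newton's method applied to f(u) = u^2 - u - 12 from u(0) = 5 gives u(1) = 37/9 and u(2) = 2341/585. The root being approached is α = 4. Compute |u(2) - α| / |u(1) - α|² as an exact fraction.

9/65

u(1) - α = 37/9 - 4 = 1/9, so |u(1) - α| = 1/9.
u(2) - α = 2341/585 - 4 = 1/585, so |u(2) - α| = 1/585.
|u(1) - α|² = 1/81.
Ratio = (1/585) / (1/81) = 9/65.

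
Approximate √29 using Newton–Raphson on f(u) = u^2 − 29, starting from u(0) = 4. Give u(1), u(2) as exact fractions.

u(1) = 45/8, u(2) = 3881/720

f'(u) = 2u.
f(4) = −13, f'(4) = 8, so u(1) = 4 − (−13)/8 = 45/8.
f(45/8) = 169/64, f'(45/8) = 45/4, so u(2) = (45/8) − (169/64)/(45/4) = 3881/720.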